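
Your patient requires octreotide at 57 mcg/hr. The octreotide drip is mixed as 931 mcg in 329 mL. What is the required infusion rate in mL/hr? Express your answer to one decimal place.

Concentration = 931 mcg ÷ 329 mL = 2.829787 mcg/mL
Rate = 57 mcg/hr ÷ 2.829787 mcg/mL = 20.14286 mL/hr

20.1 mL/hr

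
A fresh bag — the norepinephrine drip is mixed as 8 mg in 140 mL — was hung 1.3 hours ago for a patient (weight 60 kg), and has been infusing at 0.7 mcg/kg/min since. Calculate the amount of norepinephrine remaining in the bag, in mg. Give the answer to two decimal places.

4.72 mg

Dose = 0.7 mcg/kg/min × 60 kg = 42 mcg/min
42 mcg/min × 60 min/hr = 2520 mcg/hr
Concentration = 8 mg ÷ 140 mL = 0.05714286 mg/mL = 57.14286 mcg/mL
Rate = 2520 mcg/hr ÷ 57.14286 mcg/mL = 44.1 mL/hr
Volume infused = 44.1 mL/hr × 1.3 hr = 57.33 mL
Volume remaining = 140 − 57.33 = 82.67 mL
Drug remaining = 82.67 mL × 57.14286 mcg/mL = 4724 mcg = 4.724 mg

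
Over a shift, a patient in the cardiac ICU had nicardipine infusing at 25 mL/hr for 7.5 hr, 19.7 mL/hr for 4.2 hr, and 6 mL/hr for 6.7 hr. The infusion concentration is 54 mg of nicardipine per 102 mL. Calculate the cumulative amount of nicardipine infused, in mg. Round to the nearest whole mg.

Concentration = 54 mg ÷ 102 mL = 0.5294118 mg/mL
Stage 1: 25 mL/hr × 7.5 hr = 187.5 mL → 187.5 mL × 0.5294118 mg/mL = 99.26471 mg
Stage 2: 19.7 mL/hr × 4.2 hr = 82.74 mL → 82.74 mL × 0.5294118 mg/mL = 43.80353 mg
Stage 3: 6 mL/hr × 6.7 hr = 40.2 mL → 40.2 mL × 0.5294118 mg/mL = 21.28235 mg
Total = 99.26471 + 43.80353 + 21.28235 = 164.3506 mg

164 mg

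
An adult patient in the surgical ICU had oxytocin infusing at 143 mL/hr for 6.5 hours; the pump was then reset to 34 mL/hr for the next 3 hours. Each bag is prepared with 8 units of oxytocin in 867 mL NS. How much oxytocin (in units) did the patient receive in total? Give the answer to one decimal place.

9.5 units

Concentration = 8 units ÷ 867 mL = 0.00922722 units/mL
Stage 1: 143 mL/hr × 6.5 hr = 929.5 mL → 929.5 mL × 0.00922722 units/mL = 8.576701 units
Stage 2: 34 mL/hr × 3 hr = 102 mL → 102 mL × 0.00922722 units/mL = 0.9411765 units
Total = 8.576701 + 0.9411765 = 9.517878 units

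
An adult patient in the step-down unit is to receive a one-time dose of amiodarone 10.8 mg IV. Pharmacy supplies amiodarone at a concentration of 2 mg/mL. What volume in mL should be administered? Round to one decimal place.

Volume = 10.8 mg ÷ 2 mg/mL = 5.4 mL

5.4 mL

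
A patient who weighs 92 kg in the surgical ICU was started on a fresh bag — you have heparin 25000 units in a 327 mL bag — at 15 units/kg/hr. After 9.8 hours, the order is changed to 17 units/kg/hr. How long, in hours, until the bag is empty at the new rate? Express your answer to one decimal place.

Initial rate:
Dose = 15 units/kg/hr × 92 kg = 1380 units/hr
Concentration = 25000 units ÷ 327 mL = 76.4526 units/mL
Rate = 1380 units/hr ÷ 76.4526 units/mL = 18.0504 mL/hr
Volume infused so far = 18.0504 mL/hr × 9.8 hr = 176.8939 mL
Volume remaining = 327 − 176.8939 = 150.1061 mL
New rate:
Dose = 17 units/kg/hr × 92 kg = 1564 units/hr
Rate = 1564 units/hr ÷ 76.4526 units/mL = 20.45712 mL/hr
Time remaining = 150.1061 mL ÷ 20.45712 mL/hr = 7.337596 hr

7.3 hours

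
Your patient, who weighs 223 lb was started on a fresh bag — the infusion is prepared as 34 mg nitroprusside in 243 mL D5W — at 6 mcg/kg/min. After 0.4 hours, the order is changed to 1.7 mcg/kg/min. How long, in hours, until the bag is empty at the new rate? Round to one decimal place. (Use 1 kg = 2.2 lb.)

1.9 hours

Initial rate:
Weight = 223 lb ÷ 2.2 lb/kg = 101.3636 kg
Dose = 6 mcg/kg/min × 101.3636 kg = 608.1818 mcg/min
608.1818 mcg/min × 60 min/hr = 36490.91 mcg/hr
Concentration = 34 mg ÷ 243 mL = 0.1399177 mg/mL = 139.9177 mcg/mL
Rate = 36490.91 mcg/hr ÷ 139.9177 mcg/mL = 260.8027 mL/hr
Volume infused so far = 260.8027 mL/hr × 0.4 hr = 104.3211 mL
Volume remaining = 243 − 104.3211 = 138.6789 mL
New rate:
Dose = 1.7 mcg/kg/min × 101.3636 kg = 172.3182 mcg/min
172.3182 mcg/min × 60 min/hr = 10339.09 mcg/hr
Rate = 10339.09 mcg/hr ÷ 139.9177 mcg/mL = 73.89409 mL/hr
Time remaining = 138.6789 mL ÷ 73.89409 mL/hr = 1.876726 hr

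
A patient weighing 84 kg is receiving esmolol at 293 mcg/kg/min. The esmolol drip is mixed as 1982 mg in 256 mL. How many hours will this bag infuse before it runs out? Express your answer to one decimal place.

1.3 hours

Dose = 293 mcg/kg/min × 84 kg = 24612 mcg/min
24612 mcg/min × 60 min/hr = 1476720 mcg/hr
Concentration = 1982 mg ÷ 256 mL = 7.742188 mg/mL = 7742.188 mcg/mL
Rate = 1476720 mcg/hr ÷ 7742.188 mcg/mL = 190.7368 mL/hr
Duration = 256 mL ÷ 190.7368 mL/hr = 1.342164 hr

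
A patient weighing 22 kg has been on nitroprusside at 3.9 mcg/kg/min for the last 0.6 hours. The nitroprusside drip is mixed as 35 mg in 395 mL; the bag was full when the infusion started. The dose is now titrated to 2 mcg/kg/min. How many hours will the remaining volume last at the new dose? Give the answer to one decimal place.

Initial rate:
Dose = 3.9 mcg/kg/min × 22 kg = 85.8 mcg/min
85.8 mcg/min × 60 min/hr = 5148 mcg/hr
Concentration = 35 mg ÷ 395 mL = 0.08860759 mg/mL = 88.60759 mcg/mL
Rate = 5148 mcg/hr ÷ 88.60759 mcg/mL = 58.09886 mL/hr
Volume infused so far = 58.09886 mL/hr × 0.6 hr = 34.85931 mL
Volume remaining = 395 − 34.85931 = 360.1407 mL
New rate:
Dose = 2 mcg/kg/min × 22 kg = 44 mcg/min
44 mcg/min × 60 min/hr = 2640 mcg/hr
Rate = 2640 mcg/hr ÷ 88.60759 mcg/mL = 29.79429 mL/hr
Time remaining = 360.1407 mL ÷ 29.79429 mL/hr = 12.08758 hr

12.1 hours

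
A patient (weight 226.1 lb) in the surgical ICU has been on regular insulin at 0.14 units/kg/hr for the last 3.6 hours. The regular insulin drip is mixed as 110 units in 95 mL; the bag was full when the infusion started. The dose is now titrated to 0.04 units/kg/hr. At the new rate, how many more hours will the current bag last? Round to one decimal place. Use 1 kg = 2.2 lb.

14.2 hours

Initial rate:
Weight = 226.1 lb ÷ 2.2 lb/kg = 102.7727 kg
Dose = 0.14 units/kg/hr × 102.7727 kg = 14.38818 units/hr
Concentration = 110 units ÷ 95 mL = 1.157895 units/mL
Rate = 14.38818 units/hr ÷ 1.157895 units/mL = 12.42616 mL/hr
Volume infused so far = 12.42616 mL/hr × 3.6 hr = 44.73417 mL
Volume remaining = 95 − 44.73417 = 50.26583 mL
New rate:
Dose = 0.04 units/kg/hr × 102.7727 kg = 4.110909 units/hr
Rate = 4.110909 units/hr ÷ 1.157895 units/mL = 3.550331 mL/hr
Time remaining = 50.26583 mL ÷ 3.550331 mL/hr = 14.15807 hr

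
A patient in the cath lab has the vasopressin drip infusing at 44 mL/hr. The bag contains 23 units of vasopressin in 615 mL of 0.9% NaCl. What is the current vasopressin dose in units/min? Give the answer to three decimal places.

0.027 units/min

Concentration = 23 units ÷ 615 mL = 0.03739837 units/mL
Drug rate = 44 mL/hr × 0.03739837 units/mL = 1.645528 units/hr
1.645528 units/hr ÷ 60 min/hr = 0.02742547 units/min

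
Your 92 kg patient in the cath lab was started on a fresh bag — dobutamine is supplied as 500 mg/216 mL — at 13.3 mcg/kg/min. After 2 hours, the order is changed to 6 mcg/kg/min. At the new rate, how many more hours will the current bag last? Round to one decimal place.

10.7 hours

Initial rate:
Dose = 13.3 mcg/kg/min × 92 kg = 1223.6 mcg/min
1223.6 mcg/min × 60 min/hr = 73416 mcg/hr
Concentration = 500 mg ÷ 216 mL = 2.314815 mg/mL = 2314.815 mcg/mL
Rate = 73416 mcg/hr ÷ 2314.815 mcg/mL = 31.71571 mL/hr
Volume infused so far = 31.71571 mL/hr × 2 hr = 63.43142 mL
Volume remaining = 216 − 63.43142 = 152.5686 mL
New rate:
Dose = 6 mcg/kg/min × 92 kg = 552 mcg/min
552 mcg/min × 60 min/hr = 33120 mcg/hr
Rate = 33120 mcg/hr ÷ 2314.815 mcg/mL = 14.30784 mL/hr
Time remaining = 152.5686 mL ÷ 14.30784 mL/hr = 10.66329 hr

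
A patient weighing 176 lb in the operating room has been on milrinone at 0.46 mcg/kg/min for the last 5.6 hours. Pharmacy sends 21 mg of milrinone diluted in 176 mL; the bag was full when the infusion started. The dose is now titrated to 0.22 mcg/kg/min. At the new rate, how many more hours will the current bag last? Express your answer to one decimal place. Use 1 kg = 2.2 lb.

Initial rate:
Weight = 176 lb ÷ 2.2 lb/kg = 80 kg
Dose = 0.46 mcg/kg/min × 80 kg = 36.8 mcg/min
36.8 mcg/min × 60 min/hr = 2208 mcg/hr
Concentration = 21 mg ÷ 176 mL = 0.1193182 mg/mL = 119.3182 mcg/mL
Rate = 2208 mcg/hr ÷ 119.3182 mcg/mL = 18.50514 mL/hr
Volume infused so far = 18.50514 mL/hr × 5.6 hr = 103.6288 mL
Volume remaining = 176 − 103.6288 = 72.3712 mL
New rate:
Dose = 0.22 mcg/kg/min × 80 kg = 17.6 mcg/min
17.6 mcg/min × 60 min/hr = 1056 mcg/hr
Rate = 1056 mcg/hr ÷ 119.3182 mcg/mL = 8.850286 mL/hr
Time remaining = 72.3712 mL ÷ 8.850286 mL/hr = 8.177273 hr

8.2 hours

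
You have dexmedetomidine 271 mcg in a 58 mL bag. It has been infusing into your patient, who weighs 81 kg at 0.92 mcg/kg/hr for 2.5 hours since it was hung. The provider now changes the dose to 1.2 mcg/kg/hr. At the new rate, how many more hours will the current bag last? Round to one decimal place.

Initial rate:
Dose = 0.92 mcg/kg/hr × 81 kg = 74.52 mcg/hr
Concentration = 271 mcg ÷ 58 mL = 4.672414 mcg/mL
Rate = 74.52 mcg/hr ÷ 4.672414 mcg/mL = 15.94893 mL/hr
Volume infused so far = 15.94893 mL/hr × 2.5 hr = 39.87232 mL
Volume remaining = 58 − 39.87232 = 18.12768 mL
New rate:
Dose = 1.2 mcg/kg/hr × 81 kg = 97.2 mcg/hr
Rate = 97.2 mcg/hr ÷ 4.672414 mcg/mL = 20.80295 mL/hr
Time remaining = 18.12768 mL ÷ 20.80295 mL/hr = 0.8713992 hr

0.9 hours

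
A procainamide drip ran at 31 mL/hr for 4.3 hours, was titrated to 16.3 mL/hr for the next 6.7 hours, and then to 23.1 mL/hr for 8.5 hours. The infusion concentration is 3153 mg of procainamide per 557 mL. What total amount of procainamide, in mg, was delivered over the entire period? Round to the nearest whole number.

2484 mg

Concentration = 3153 mg ÷ 557 mL = 5.660682 mg/mL
Stage 1: 31 mL/hr × 4.3 hr = 133.3 mL → 133.3 mL × 5.660682 mg/mL = 754.5689 mg
Stage 2: 16.3 mL/hr × 6.7 hr = 109.21 mL → 109.21 mL × 5.660682 mg/mL = 618.2031 mg
Stage 3: 23.1 mL/hr × 8.5 hr = 196.35 mL → 196.35 mL × 5.660682 mg/mL = 1111.475 mg
Total = 754.5689 + 618.2031 + 1111.475 = 2484.247 mg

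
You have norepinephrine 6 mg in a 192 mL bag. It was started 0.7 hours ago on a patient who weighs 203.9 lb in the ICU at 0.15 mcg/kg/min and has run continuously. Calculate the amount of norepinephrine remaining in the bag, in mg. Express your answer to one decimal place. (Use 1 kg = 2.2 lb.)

5.4 mg

Weight = 203.9 lb ÷ 2.2 lb/kg = 92.68182 kg
Dose = 0.15 mcg/kg/min × 92.68182 kg = 13.90227 mcg/min
13.90227 mcg/min × 60 min/hr = 834.1364 mcg/hr
Concentration = 6 mg ÷ 192 mL = 0.03125 mg/mL = 31.25 mcg/mL
Rate = 834.1364 mcg/hr ÷ 31.25 mcg/mL = 26.69236 mL/hr
Volume infused = 26.69236 mL/hr × 0.7 hr = 18.68465 mL
Volume remaining = 192 − 18.68465 = 173.3153 mL
Drug remaining = 173.3153 mL × 31.25 mcg/mL = 5416.105 mcg = 5.416105 mg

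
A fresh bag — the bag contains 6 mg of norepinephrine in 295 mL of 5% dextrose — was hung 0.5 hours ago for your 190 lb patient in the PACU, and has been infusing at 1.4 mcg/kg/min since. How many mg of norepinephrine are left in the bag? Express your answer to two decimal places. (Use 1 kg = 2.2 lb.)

2.37 mg

Weight = 190 lb ÷ 2.2 lb/kg = 86.36364 kg
Dose = 1.4 mcg/kg/min × 86.36364 kg = 120.9091 mcg/min
120.9091 mcg/min × 60 min/hr = 7254.545 mcg/hr
Concentration = 6 mg ÷ 295 mL = 0.02033898 mg/mL = 20.33898 mcg/mL
Rate = 7254.545 mcg/hr ÷ 20.33898 mcg/mL = 356.6818 mL/hr
Volume infused = 356.6818 mL/hr × 0.5 hr = 178.3409 mL
Volume remaining = 295 − 178.3409 = 116.6591 mL
Drug remaining = 116.6591 mL × 20.33898 mcg/mL = 2372.727 mcg = 2.372727 mg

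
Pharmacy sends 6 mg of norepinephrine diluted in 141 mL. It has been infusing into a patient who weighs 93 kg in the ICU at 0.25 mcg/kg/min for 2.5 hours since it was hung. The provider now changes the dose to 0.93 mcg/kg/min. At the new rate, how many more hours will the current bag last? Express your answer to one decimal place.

0.5 hours

Initial rate:
Dose = 0.25 mcg/kg/min × 93 kg = 23.25 mcg/min
23.25 mcg/min × 60 min/hr = 1395 mcg/hr
Concentration = 6 mg ÷ 141 mL = 0.04255319 mg/mL = 42.55319 mcg/mL
Rate = 1395 mcg/hr ÷ 42.55319 mcg/mL = 32.7825 mL/hr
Volume infused so far = 32.7825 mL/hr × 2.5 hr = 81.95625 mL
Volume remaining = 141 − 81.95625 = 59.04375 mL
New rate:
Dose = 0.93 mcg/kg/min × 93 kg = 86.49 mcg/min
86.49 mcg/min × 60 min/hr = 5189.4 mcg/hr
Rate = 5189.4 mcg/hr ÷ 42.55319 mcg/mL = 121.9509 mL/hr
Time remaining = 59.04375 mL ÷ 121.9509 mL/hr = 0.48416 hr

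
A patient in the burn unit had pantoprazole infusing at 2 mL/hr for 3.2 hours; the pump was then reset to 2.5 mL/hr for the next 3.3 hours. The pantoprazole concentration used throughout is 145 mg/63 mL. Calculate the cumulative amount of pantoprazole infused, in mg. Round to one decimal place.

33.7 mg

Concentration = 145 mg ÷ 63 mL = 2.301587 mg/mL
Stage 1: 2 mL/hr × 3.2 hr = 6.4 mL → 6.4 mL × 2.301587 mg/mL = 14.73016 mg
Stage 2: 2.5 mL/hr × 3.3 hr = 8.25 mL → 8.25 mL × 2.301587 mg/mL = 18.9881 mg
Total = 14.73016 + 18.9881 = 33.71825 mg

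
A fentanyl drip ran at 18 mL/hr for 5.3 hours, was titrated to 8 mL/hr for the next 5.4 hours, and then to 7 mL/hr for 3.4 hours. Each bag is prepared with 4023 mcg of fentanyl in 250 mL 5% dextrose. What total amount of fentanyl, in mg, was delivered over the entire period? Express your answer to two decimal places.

Concentration = 4023 mcg ÷ 250 mL = 16.092 mcg/mL
Stage 1: 18 mL/hr × 5.3 hr = 95.4 mL → 95.4 mL × 16.092 mcg/mL = 1535.177 mcg
Stage 2: 8 mL/hr × 5.4 hr = 43.2 mL → 43.2 mL × 16.092 mcg/mL = 695.1744 mcg
Stage 3: 7 mL/hr × 3.4 hr = 23.8 mL → 23.8 mL × 16.092 mcg/mL = 382.9896 mcg
Total = 1535.177 + 695.1744 + 382.9896 = 2613.341 mcg = 2.613341 mg

2.61 mg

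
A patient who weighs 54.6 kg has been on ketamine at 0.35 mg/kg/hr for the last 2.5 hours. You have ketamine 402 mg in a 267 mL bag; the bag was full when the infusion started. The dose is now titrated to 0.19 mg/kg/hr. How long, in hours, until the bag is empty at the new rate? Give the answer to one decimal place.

Initial rate:
Dose = 0.35 mg/kg/hr × 54.6 kg = 19.11 mg/hr
Concentration = 402 mg ÷ 267 mL = 1.505618 mg/mL
Rate = 19.11 mg/hr ÷ 1.505618 mg/mL = 12.69246 mL/hr
Volume infused so far = 12.69246 mL/hr × 2.5 hr = 31.73116 mL
Volume remaining = 267 − 31.73116 = 235.2688 mL
New rate:
Dose = 0.19 mg/kg/hr × 54.6 kg = 10.374 mg/hr
Rate = 10.374 mg/hr ÷ 1.505618 mg/mL = 6.890194 mL/hr
Time remaining = 235.2688 mL ÷ 6.890194 mL/hr = 34.14546 hr

34.1 hours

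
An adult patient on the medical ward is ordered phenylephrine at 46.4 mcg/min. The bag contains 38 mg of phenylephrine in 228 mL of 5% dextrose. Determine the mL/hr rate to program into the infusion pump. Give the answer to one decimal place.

46.4 mcg/min × 60 min/hr = 2784 mcg/hr
Concentration = 38 mg ÷ 228 mL = 0.1666667 mg/mL = 166.6667 mcg/mL
Rate = 2784 mcg/hr ÷ 166.6667 mcg/mL = 16.704 mL/hr

16.7 mL/hr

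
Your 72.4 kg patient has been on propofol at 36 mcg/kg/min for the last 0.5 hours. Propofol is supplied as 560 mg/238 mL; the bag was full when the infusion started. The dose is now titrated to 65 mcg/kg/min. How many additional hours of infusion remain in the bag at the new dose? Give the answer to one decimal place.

1.7 hours

Initial rate:
Dose = 36 mcg/kg/min × 72.4 kg = 2606.4 mcg/min
2606.4 mcg/min × 60 min/hr = 156384 mcg/hr
Concentration = 560 mg ÷ 238 mL = 2.352941 mg/mL = 2352.941 mcg/mL
Rate = 156384 mcg/hr ÷ 2352.941 mcg/mL = 66.4632 mL/hr
Volume infused so far = 66.4632 mL/hr × 0.5 hr = 33.2316 mL
Volume remaining = 238 − 33.2316 = 204.7684 mL
New rate:
Dose = 65 mcg/kg/min × 72.4 kg = 4706 mcg/min
4706 mcg/min × 60 min/hr = 282360 mcg/hr
Rate = 282360 mcg/hr ÷ 2352.941 mcg/mL = 120.003 mL/hr
Time remaining = 204.7684 mL ÷ 120.003 mL/hr = 1.706361 hr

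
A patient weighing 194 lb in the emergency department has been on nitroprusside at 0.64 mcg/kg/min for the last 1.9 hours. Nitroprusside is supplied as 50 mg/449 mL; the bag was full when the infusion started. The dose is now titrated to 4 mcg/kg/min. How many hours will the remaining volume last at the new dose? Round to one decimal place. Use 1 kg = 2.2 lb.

2.1 hours

Initial rate:
Weight = 194 lb ÷ 2.2 lb/kg = 88.18182 kg
Dose = 0.64 mcg/kg/min × 88.18182 kg = 56.43636 mcg/min
56.43636 mcg/min × 60 min/hr = 3386.182 mcg/hr
Concentration = 50 mg ÷ 449 mL = 0.1113586 mg/mL = 111.3586 mcg/mL
Rate = 3386.182 mcg/hr ÷ 111.3586 mcg/mL = 30.40791 mL/hr
Volume infused so far = 30.40791 mL/hr × 1.9 hr = 57.77503 mL
Volume remaining = 449 − 57.77503 = 391.225 mL
New rate:
Dose = 4 mcg/kg/min × 88.18182 kg = 352.7273 mcg/min
352.7273 mcg/min × 60 min/hr = 21163.64 mcg/hr
Rate = 21163.64 mcg/hr ÷ 111.3586 mcg/mL = 190.0495 mL/hr
Time remaining = 391.225 mL ÷ 190.0495 mL/hr = 2.058543 hr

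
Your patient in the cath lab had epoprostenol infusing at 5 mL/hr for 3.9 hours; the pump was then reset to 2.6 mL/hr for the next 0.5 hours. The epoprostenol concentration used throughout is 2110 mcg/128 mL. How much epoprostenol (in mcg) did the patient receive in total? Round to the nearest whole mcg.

343 mcg

Concentration = 2110 mcg ÷ 128 mL = 16.48438 mcg/mL
Stage 1: 5 mL/hr × 3.9 hr = 19.5 mL → 19.5 mL × 16.48438 mcg/mL = 321.4453 mcg
Stage 2: 2.6 mL/hr × 0.5 hr = 1.3 mL → 1.3 mL × 16.48438 mcg/mL = 21.42969 mcg
Total = 321.4453 + 21.42969 = 342.875 mcg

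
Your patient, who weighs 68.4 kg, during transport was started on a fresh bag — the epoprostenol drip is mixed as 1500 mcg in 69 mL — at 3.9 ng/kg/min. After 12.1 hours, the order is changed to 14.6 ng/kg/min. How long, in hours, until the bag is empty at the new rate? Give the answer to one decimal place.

Initial rate:
Dose = 3.9 ng/kg/min × 68.4 kg = 266.76 ng/min
266.76 ng/min × 60 min/hr = 16005.6 ng/hr
Concentration = 1500 mcg ÷ 69 mL = 21.73913 mcg/mL = 21739.13 ng/mL
Rate = 16005.6 ng/hr ÷ 21739.13 ng/mL = 0.7362576 mL/hr
Volume infused so far = 0.7362576 mL/hr × 12.1 hr = 8.908717 mL
Volume remaining = 69 − 8.908717 = 60.09128 mL
New rate:
Dose = 14.6 ng/kg/min × 68.4 kg = 998.64 ng/min
998.64 ng/min × 60 min/hr = 59918.4 ng/hr
Rate = 59918.4 ng/hr ÷ 21739.13 ng/mL = 2.756246 mL/hr
Time remaining = 60.09128 mL ÷ 2.756246 mL/hr = 21.80185 hr

21.8 hours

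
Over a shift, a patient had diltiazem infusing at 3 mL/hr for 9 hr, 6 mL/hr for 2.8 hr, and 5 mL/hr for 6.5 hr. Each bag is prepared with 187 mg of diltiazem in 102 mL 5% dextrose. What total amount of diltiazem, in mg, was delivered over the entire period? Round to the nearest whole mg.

140 mg

Concentration = 187 mg ÷ 102 mL = 1.833333 mg/mL
Stage 1: 3 mL/hr × 9 hr = 27 mL → 27 mL × 1.833333 mg/mL = 49.5 mg
Stage 2: 6 mL/hr × 2.8 hr = 16.8 mL → 16.8 mL × 1.833333 mg/mL = 30.8 mg
Stage 3: 5 mL/hr × 6.5 hr = 32.5 mL → 32.5 mL × 1.833333 mg/mL = 59.58333 mg
Total = 49.5 + 30.8 + 59.58333 = 139.8833 mg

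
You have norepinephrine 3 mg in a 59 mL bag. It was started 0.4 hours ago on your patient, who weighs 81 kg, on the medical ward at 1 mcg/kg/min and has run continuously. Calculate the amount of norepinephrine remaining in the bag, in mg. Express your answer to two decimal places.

Dose = 1 mcg/kg/min × 81 kg = 81 mcg/min
81 mcg/min × 60 min/hr = 4860 mcg/hr
Concentration = 3 mg ÷ 59 mL = 0.05084746 mg/mL = 50.84746 mcg/mL
Rate = 4860 mcg/hr ÷ 50.84746 mcg/mL = 95.58 mL/hr
Volume infused = 95.58 mL/hr × 0.4 hr = 38.232 mL
Volume remaining = 59 − 38.232 = 20.768 mL
Drug remaining = 20.768 mL × 50.84746 mcg/mL = 1056 mcg = 1.056 mg

1.06 mg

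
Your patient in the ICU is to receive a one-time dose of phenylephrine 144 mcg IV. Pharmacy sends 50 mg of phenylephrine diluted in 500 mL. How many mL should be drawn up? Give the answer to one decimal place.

1.4 mL

Concentration = 50 mg ÷ 500 mL = 0.1 mg/mL = 100 mcg/mL
Volume = 144 mcg ÷ 100 mcg/mL = 1.44 mL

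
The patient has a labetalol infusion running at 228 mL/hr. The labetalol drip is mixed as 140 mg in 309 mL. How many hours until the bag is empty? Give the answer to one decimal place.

1.4 hours

Duration = 309 mL ÷ 228 mL/hr = 1.355263 hr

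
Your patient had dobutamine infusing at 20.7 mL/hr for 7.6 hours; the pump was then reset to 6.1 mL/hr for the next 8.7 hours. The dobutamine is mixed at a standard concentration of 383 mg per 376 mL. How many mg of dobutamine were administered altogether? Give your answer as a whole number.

214 mg

Concentration = 383 mg ÷ 376 mL = 1.018617 mg/mL
Stage 1: 20.7 mL/hr × 7.6 hr = 157.32 mL → 157.32 mL × 1.018617 mg/mL = 160.2488 mg
Stage 2: 6.1 mL/hr × 8.7 hr = 53.07 mL → 53.07 mL × 1.018617 mg/mL = 54.05801 mg
Total = 160.2488 + 54.05801 = 214.3068 mg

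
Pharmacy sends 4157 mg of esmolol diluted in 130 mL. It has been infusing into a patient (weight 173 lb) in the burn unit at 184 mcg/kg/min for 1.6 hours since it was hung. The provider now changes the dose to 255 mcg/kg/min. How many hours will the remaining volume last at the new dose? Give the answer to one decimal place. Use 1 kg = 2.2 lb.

2.3 hours

Initial rate:
Weight = 173 lb ÷ 2.2 lb/kg = 78.63636 kg
Dose = 184 mcg/kg/min × 78.63636 kg = 14469.09 mcg/min
14469.09 mcg/min × 60 min/hr = 868145.5 mcg/hr
Concentration = 4157 mg ÷ 130 mL = 31.97692 mg/mL = 31976.92 mcg/mL
Rate = 868145.5 mcg/hr ÷ 31976.92 mcg/mL = 27.14912 mL/hr
Volume infused so far = 27.14912 mL/hr × 1.6 hr = 43.4386 mL
Volume remaining = 130 − 43.4386 = 86.5614 mL
New rate:
Dose = 255 mcg/kg/min × 78.63636 kg = 20052.27 mcg/min
20052.27 mcg/min × 60 min/hr = 1203136 mcg/hr
Rate = 1203136 mcg/hr ÷ 31976.92 mcg/mL = 37.62514 mL/hr
Time remaining = 86.5614 mL ÷ 37.62514 mL/hr = 2.300626 hr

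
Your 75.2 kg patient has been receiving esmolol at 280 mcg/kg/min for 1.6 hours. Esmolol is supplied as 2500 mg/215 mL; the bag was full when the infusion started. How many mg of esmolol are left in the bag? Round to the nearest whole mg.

Dose = 280 mcg/kg/min × 75.2 kg = 21056 mcg/min
21056 mcg/min × 60 min/hr = 1263360 mcg/hr
Concentration = 2500 mg ÷ 215 mL = 11.62791 mg/mL = 11627.91 mcg/mL
Rate = 1263360 mcg/hr ÷ 11627.91 mcg/mL = 108.649 mL/hr
Volume infused = 108.649 mL/hr × 1.6 hr = 173.8383 mL
Volume remaining = 215 − 173.8383 = 41.16166 mL
Drug remaining = 41.16166 mL × 11627.91 mcg/mL = 478624 mcg = 478.624 mg

479 mg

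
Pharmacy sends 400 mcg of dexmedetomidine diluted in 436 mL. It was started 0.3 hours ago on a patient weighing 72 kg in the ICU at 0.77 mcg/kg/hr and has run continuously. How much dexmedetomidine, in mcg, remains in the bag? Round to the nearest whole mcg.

383 mcg

Dose = 0.77 mcg/kg/hr × 72 kg = 55.44 mcg/hr
Concentration = 400 mcg ÷ 436 mL = 0.9174312 mcg/mL
Rate = 55.44 mcg/hr ÷ 0.9174312 mcg/mL = 60.4296 mL/hr
Volume infused = 60.4296 mL/hr × 0.3 hr = 18.12888 mL
Volume remaining = 436 − 18.12888 = 417.8711 mL
Drug remaining = 417.8711 mL × 0.9174312 mcg/mL = 383.368 mcg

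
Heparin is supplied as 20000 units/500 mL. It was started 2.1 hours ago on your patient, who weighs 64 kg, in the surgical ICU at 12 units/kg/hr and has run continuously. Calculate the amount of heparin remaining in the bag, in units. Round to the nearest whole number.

Dose = 12 units/kg/hr × 64 kg = 768 units/hr
Concentration = 20000 units ÷ 500 mL = 40 units/mL
Rate = 768 units/hr ÷ 40 units/mL = 19.2 mL/hr
Volume infused = 19.2 mL/hr × 2.1 hr = 40.32 mL
Volume remaining = 500 − 40.32 = 459.68 mL
Drug remaining = 459.68 mL × 40 units/mL = 18387.2 units

18387 units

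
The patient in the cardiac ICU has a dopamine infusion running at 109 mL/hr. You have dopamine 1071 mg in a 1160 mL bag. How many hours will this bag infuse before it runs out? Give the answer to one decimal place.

10.6 hours

Duration = 1160 mL ÷ 109 mL/hr = 10.6422 hr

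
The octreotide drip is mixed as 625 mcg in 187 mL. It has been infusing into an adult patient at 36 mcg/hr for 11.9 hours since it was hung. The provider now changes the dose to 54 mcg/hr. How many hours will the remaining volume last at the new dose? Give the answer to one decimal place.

3.6 hours

Initial rate:
Concentration = 625 mcg ÷ 187 mL = 3.342246 mcg/mL
Rate = 36 mcg/hr ÷ 3.342246 mcg/mL = 10.7712 mL/hr
Volume infused so far = 10.7712 mL/hr × 11.9 hr = 128.1773 mL
Volume remaining = 187 − 128.1773 = 58.82272 mL
New rate:
Rate = 54 mcg/hr ÷ 3.342246 mcg/mL = 16.1568 mL/hr
Time remaining = 58.82272 mL ÷ 16.1568 mL/hr = 3.640741 hr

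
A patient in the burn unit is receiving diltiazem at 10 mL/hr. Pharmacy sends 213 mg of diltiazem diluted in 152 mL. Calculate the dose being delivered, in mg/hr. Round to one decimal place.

14.0 mg/hr

Concentration = 213 mg ÷ 152 mL = 1.401316 mg/mL
Drug rate = 10 mL/hr × 1.401316 mg/mL = 14.01316 mg/hr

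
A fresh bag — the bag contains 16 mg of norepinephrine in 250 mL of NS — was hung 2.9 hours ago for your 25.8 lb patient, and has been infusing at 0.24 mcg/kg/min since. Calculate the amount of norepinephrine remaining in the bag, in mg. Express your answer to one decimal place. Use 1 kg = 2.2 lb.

15.5 mg

Weight = 25.8 lb ÷ 2.2 lb/kg = 11.72727 kg
Dose = 0.24 mcg/kg/min × 11.72727 kg = 2.814545 mcg/min
2.814545 mcg/min × 60 min/hr = 168.8727 mcg/hr
Concentration = 16 mg ÷ 250 mL = 0.064 mg/mL = 64 mcg/mL
Rate = 168.8727 mcg/hr ÷ 64 mcg/mL = 2.638636 mL/hr
Volume infused = 2.638636 mL/hr × 2.9 hr = 7.652045 mL
Volume remaining = 250 − 7.652045 = 242.348 mL
Drug remaining = 242.348 mL × 64 mcg/mL = 15510.27 mcg = 15.51027 mg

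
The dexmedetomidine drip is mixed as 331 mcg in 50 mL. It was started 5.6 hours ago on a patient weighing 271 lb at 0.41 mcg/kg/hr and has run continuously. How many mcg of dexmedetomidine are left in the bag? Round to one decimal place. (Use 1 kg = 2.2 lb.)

Weight = 271 lb ÷ 2.2 lb/kg = 123.1818 kg
Dose = 0.41 mcg/kg/hr × 123.1818 kg = 50.50455 mcg/hr
Concentration = 331 mcg ÷ 50 mL = 6.62 mcg/mL
Rate = 50.50455 mcg/hr ÷ 6.62 mcg/mL = 7.629085 mL/hr
Volume infused = 7.629085 mL/hr × 5.6 hr = 42.72288 mL
Volume remaining = 50 − 42.72288 = 7.277122 mL
Drug remaining = 7.277122 mL × 6.62 mcg/mL = 48.17455 mcg

48.2 mcg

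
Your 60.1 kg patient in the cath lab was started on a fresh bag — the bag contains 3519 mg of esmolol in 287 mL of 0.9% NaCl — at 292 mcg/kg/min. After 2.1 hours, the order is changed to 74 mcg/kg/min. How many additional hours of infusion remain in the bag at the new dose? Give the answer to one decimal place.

Initial rate:
Dose = 292 mcg/kg/min × 60.1 kg = 17549.2 mcg/min
17549.2 mcg/min × 60 min/hr = 1052952 mcg/hr
Concentration = 3519 mg ÷ 287 mL = 12.26132 mg/mL = 12261.32 mcg/mL
Rate = 1052952 mcg/hr ÷ 12261.32 mcg/mL = 85.87588 mL/hr
Volume infused so far = 85.87588 mL/hr × 2.1 hr = 180.3393 mL
Volume remaining = 287 − 180.3393 = 106.6607 mL
New rate:
Dose = 74 mcg/kg/min × 60.1 kg = 4447.4 mcg/min
4447.4 mcg/min × 60 min/hr = 266844 mcg/hr
Rate = 266844 mcg/hr ÷ 12261.32 mcg/mL = 21.76307 mL/hr
Time remaining = 106.6607 mL ÷ 21.76307 mL/hr = 4.900994 hr

4.9 hours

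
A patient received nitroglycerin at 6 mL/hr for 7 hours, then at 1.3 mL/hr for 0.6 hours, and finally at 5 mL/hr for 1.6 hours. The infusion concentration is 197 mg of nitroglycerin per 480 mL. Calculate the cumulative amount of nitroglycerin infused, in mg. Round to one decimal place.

20.8 mg

Concentration = 197 mg ÷ 480 mL = 0.4104167 mg/mL
Stage 1: 6 mL/hr × 7 hr = 42 mL → 42 mL × 0.4104167 mg/mL = 17.2375 mg
Stage 2: 1.3 mL/hr × 0.6 hr = 0.78 mL → 0.78 mL × 0.4104167 mg/mL = 0.320125 mg
Stage 3: 5 mL/hr × 1.6 hr = 8 mL → 8 mL × 0.4104167 mg/mL = 3.283333 mg
Total = 17.2375 + 0.320125 + 3.283333 = 20.84096 mg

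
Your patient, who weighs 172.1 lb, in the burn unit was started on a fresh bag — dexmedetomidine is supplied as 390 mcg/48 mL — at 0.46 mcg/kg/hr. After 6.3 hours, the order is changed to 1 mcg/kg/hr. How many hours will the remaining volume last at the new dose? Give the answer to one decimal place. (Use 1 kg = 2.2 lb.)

Initial rate:
Weight = 172.1 lb ÷ 2.2 lb/kg = 78.22727 kg
Dose = 0.46 mcg/kg/hr × 78.22727 kg = 35.98455 mcg/hr
Concentration = 390 mcg ÷ 48 mL = 8.125 mcg/mL
Rate = 35.98455 mcg/hr ÷ 8.125 mcg/mL = 4.428867 mL/hr
Volume infused so far = 4.428867 mL/hr × 6.3 hr = 27.90186 mL
Volume remaining = 48 − 27.90186 = 20.09814 mL
New rate:
Dose = 1 mcg/kg/hr × 78.22727 kg = 78.22727 mcg/hr
Rate = 78.22727 mcg/hr ÷ 8.125 mcg/mL = 9.627972 mL/hr
Time remaining = 20.09814 mL ÷ 9.627972 mL/hr = 2.087474 hr

2.1 hours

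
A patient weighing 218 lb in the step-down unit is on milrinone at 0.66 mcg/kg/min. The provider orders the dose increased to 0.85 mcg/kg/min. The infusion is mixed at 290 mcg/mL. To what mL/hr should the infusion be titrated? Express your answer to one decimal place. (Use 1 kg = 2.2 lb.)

Weight = 218 lb ÷ 2.2 lb/kg = 99.09091 kg
Dose = 0.85 mcg/kg/min × 99.09091 kg = 84.22727 mcg/min
84.22727 mcg/min × 60 min/hr = 5053.636 mcg/hr
Rate = 5053.636 mcg/hr ÷ 290 mcg/mL = 17.42633 mL/hr

17.4 mL/hr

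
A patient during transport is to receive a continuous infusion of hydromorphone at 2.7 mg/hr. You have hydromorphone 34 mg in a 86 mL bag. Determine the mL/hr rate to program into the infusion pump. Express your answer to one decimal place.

6.8 mL/hr

Concentration = 34 mg ÷ 86 mL = 0.3953488 mg/mL
Rate = 2.7 mg/hr ÷ 0.3953488 mg/mL = 6.829412 mL/hr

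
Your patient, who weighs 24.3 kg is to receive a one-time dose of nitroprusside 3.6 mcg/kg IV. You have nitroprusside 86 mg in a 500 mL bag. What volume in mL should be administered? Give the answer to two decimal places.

0.51 mL

Dose = 3.6 mcg/kg × 24.3 kg = 87.48 mcg
Concentration = 86 mg ÷ 500 mL = 0.172 mg/mL = 172 mcg/mL
Volume = 87.48 mcg ÷ 172 mcg/mL = 0.5086047 mL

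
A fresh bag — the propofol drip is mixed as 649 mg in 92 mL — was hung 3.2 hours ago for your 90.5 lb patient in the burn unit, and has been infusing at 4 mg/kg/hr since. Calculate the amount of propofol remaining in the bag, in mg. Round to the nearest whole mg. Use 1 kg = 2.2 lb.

122 mg

Weight = 90.5 lb ÷ 2.2 lb/kg = 41.13636 kg
Dose = 4 mg/kg/hr × 41.13636 kg = 164.5455 mg/hr
Concentration = 649 mg ÷ 92 mL = 7.054348 mg/mL
Rate = 164.5455 mg/hr ÷ 7.054348 mg/mL = 23.3254 mL/hr
Volume infused = 23.3254 mL/hr × 3.2 hr = 74.64127 mL
Volume remaining = 92 − 74.64127 = 17.35873 mL
Drug remaining = 17.35873 mL × 7.054348 mg/mL = 122.4545 mg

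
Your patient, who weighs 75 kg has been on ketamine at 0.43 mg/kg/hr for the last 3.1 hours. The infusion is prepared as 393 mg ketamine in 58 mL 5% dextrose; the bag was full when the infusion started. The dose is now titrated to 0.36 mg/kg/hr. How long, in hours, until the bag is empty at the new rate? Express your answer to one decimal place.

10.9 hours

Initial rate:
Dose = 0.43 mg/kg/hr × 75 kg = 32.25 mg/hr
Concentration = 393 mg ÷ 58 mL = 6.775862 mg/mL
Rate = 32.25 mg/hr ÷ 6.775862 mg/mL = 4.759542 mL/hr
Volume infused so far = 4.759542 mL/hr × 3.1 hr = 14.75458 mL
Volume remaining = 58 − 14.75458 = 43.24542 mL
New rate:
Dose = 0.36 mg/kg/hr × 75 kg = 27 mg/hr
Rate = 27 mg/hr ÷ 6.775862 mg/mL = 3.984733 mL/hr
Time remaining = 43.24542 mL ÷ 3.984733 mL/hr = 10.85278 hr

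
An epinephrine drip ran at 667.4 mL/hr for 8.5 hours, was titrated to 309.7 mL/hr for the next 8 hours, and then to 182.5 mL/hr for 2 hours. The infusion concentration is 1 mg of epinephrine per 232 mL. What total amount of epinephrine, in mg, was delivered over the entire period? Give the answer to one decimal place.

Concentration = 1 mg ÷ 232 mL = 0.004310345 mg/mL
Stage 1: 667.4 mL/hr × 8.5 hr = 5672.9 mL → 5672.9 mL × 0.004310345 mg/mL = 24.45216 mg
Stage 2: 309.7 mL/hr × 8 hr = 2477.6 mL → 2477.6 mL × 0.004310345 mg/mL = 10.67931 mg
Stage 3: 182.5 mL/hr × 2 hr = 365 mL → 365 mL × 0.004310345 mg/mL = 1.573276 mg
Total = 24.45216 + 10.67931 + 1.573276 = 36.70474 mg

36.7 mg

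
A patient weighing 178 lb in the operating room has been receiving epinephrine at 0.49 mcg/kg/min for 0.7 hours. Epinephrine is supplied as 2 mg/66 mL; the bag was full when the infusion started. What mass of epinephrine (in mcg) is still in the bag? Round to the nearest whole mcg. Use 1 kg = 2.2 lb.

Weight = 178 lb ÷ 2.2 lb/kg = 80.90909 kg
Dose = 0.49 mcg/kg/min × 80.90909 kg = 39.64545 mcg/min
39.64545 mcg/min × 60 min/hr = 2378.727 mcg/hr
Concentration = 2 mg ÷ 66 mL = 0.03030303 mg/mL = 30.30303 mcg/mL
Rate = 2378.727 mcg/hr ÷ 30.30303 mcg/mL = 78.498 mL/hr
Volume infused = 78.498 mL/hr × 0.7 hr = 54.9486 mL
Volume remaining = 66 − 54.9486 = 11.0514 mL
Drug remaining = 11.0514 mL × 30.30303 mcg/mL = 334.8909 mcg

335 mcg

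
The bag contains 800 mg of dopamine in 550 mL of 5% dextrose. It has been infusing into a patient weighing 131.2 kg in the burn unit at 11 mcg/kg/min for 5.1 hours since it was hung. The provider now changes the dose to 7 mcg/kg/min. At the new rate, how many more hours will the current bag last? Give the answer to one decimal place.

6.5 hours

Initial rate:
Dose = 11 mcg/kg/min × 131.2 kg = 1443.2 mcg/min
1443.2 mcg/min × 60 min/hr = 86592 mcg/hr
Concentration = 800 mg ÷ 550 mL = 1.454545 mg/mL = 1454.545 mcg/mL
Rate = 86592 mcg/hr ÷ 1454.545 mcg/mL = 59.532 mL/hr
Volume infused so far = 59.532 mL/hr × 5.1 hr = 303.6132 mL
Volume remaining = 550 − 303.6132 = 246.3868 mL
New rate:
Dose = 7 mcg/kg/min × 131.2 kg = 918.4 mcg/min
918.4 mcg/min × 60 min/hr = 55104 mcg/hr
Rate = 55104 mcg/hr ÷ 1454.545 mcg/mL = 37.884 mL/hr
Time remaining = 246.3868 mL ÷ 37.884 mL/hr = 6.503717 hr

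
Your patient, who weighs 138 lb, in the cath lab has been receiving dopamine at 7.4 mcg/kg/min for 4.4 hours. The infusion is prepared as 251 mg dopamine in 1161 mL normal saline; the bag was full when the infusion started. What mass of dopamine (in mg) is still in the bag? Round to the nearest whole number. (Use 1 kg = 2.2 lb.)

128 mg

Weight = 138 lb ÷ 2.2 lb/kg = 62.72727 kg
Dose = 7.4 mcg/kg/min × 62.72727 kg = 464.1818 mcg/min
464.1818 mcg/min × 60 min/hr = 27850.91 mcg/hr
Concentration = 251 mg ÷ 1161 mL = 0.2161929 mg/mL = 216.1929 mcg/mL
Rate = 27850.91 mcg/hr ÷ 216.1929 mcg/mL = 128.8243 mL/hr
Volume infused = 128.8243 mL/hr × 4.4 hr = 566.827 mL
Volume remaining = 1161 − 566.827 = 594.173 mL
Drug remaining = 594.173 mL × 216.1929 mcg/mL = 128456 mcg = 128.456 mg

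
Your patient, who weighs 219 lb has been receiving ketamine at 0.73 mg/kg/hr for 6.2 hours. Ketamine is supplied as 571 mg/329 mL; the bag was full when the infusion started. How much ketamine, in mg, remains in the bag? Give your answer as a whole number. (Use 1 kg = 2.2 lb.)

Weight = 219 lb ÷ 2.2 lb/kg = 99.54545 kg
Dose = 0.73 mg/kg/hr × 99.54545 kg = 72.66818 mg/hr
Concentration = 571 mg ÷ 329 mL = 1.735562 mg/mL
Rate = 72.66818 mg/hr ÷ 1.735562 mg/mL = 41.87011 mL/hr
Volume infused = 41.87011 mL/hr × 6.2 hr = 259.5947 mL
Volume remaining = 329 − 259.5947 = 69.40533 mL
Drug remaining = 69.40533 mL × 1.735562 mg/mL = 120.4573 mg

120 mg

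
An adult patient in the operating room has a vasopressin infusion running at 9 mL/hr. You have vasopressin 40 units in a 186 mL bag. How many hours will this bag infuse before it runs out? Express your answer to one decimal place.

20.7 hours

Duration = 186 mL ÷ 9 mL/hr = 20.66667 hr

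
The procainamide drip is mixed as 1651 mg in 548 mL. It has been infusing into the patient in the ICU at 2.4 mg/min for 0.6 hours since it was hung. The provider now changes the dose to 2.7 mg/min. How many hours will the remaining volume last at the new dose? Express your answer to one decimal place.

9.7 hours

Initial rate:
2.4 mg/min × 60 min/hr = 144 mg/hr
Concentration = 1651 mg ÷ 548 mL = 3.012774 mg/mL
Rate = 144 mg/hr ÷ 3.012774 mg/mL = 47.79649 mL/hr
Volume infused so far = 47.79649 mL/hr × 0.6 hr = 28.67789 mL
Volume remaining = 548 − 28.67789 = 519.3221 mL
New rate:
2.7 mg/min × 60 min/hr = 162 mg/hr
Rate = 162 mg/hr ÷ 3.012774 mg/mL = 53.77105 mL/hr
Time remaining = 519.3221 mL ÷ 53.77105 mL/hr = 9.658025 hr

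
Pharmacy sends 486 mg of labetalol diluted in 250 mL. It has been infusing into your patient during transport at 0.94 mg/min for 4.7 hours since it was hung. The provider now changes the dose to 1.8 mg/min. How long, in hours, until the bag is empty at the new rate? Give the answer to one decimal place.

2.0 hours

Initial rate:
0.94 mg/min × 60 min/hr = 56.4 mg/hr
Concentration = 486 mg ÷ 250 mL = 1.944 mg/mL
Rate = 56.4 mg/hr ÷ 1.944 mg/mL = 29.01235 mL/hr
Volume infused so far = 29.01235 mL/hr × 4.7 hr = 136.358 mL
Volume remaining = 250 − 136.358 = 113.642 mL
New rate:
1.8 mg/min × 60 min/hr = 108 mg/hr
Rate = 108 mg/hr ÷ 1.944 mg/mL = 55.55556 mL/hr
Time remaining = 113.642 mL ÷ 55.55556 mL/hr = 2.045556 hr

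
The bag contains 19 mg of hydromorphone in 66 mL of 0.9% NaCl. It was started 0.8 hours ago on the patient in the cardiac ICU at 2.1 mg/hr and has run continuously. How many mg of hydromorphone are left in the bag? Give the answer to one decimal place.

17.3 mg

Concentration = 19 mg ÷ 66 mL = 0.2878788 mg/mL
Rate = 2.1 mg/hr ÷ 0.2878788 mg/mL = 7.294737 mL/hr
Volume infused = 7.294737 mL/hr × 0.8 hr = 5.835789 mL
Volume remaining = 66 − 5.835789 = 60.16421 mL
Drug remaining = 60.16421 mL × 0.2878788 mg/mL = 17.32 mg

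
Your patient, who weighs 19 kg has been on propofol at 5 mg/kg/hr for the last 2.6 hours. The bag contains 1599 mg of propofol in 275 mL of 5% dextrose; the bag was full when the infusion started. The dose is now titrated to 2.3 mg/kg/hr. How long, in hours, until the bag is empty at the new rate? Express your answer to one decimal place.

30.9 hours

Initial rate:
Dose = 5 mg/kg/hr × 19 kg = 95 mg/hr
Concentration = 1599 mg ÷ 275 mL = 5.814545 mg/mL
Rate = 95 mg/hr ÷ 5.814545 mg/mL = 16.33834 mL/hr
Volume infused so far = 16.33834 mL/hr × 2.6 hr = 42.47967 mL
Volume remaining = 275 − 42.47967 = 232.5203 mL
New rate:
Dose = 2.3 mg/kg/hr × 19 kg = 43.7 mg/hr
Rate = 43.7 mg/hr ÷ 5.814545 mg/mL = 7.515635 mL/hr
Time remaining = 232.5203 mL ÷ 7.515635 mL/hr = 30.93822 hr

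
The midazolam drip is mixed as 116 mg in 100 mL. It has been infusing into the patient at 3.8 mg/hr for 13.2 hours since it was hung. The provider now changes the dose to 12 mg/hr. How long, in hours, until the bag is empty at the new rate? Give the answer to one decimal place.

5.5 hours

Initial rate:
Concentration = 116 mg ÷ 100 mL = 1.16 mg/mL
Rate = 3.8 mg/hr ÷ 1.16 mg/mL = 3.275862 mL/hr
Volume infused so far = 3.275862 mL/hr × 13.2 hr = 43.24138 mL
Volume remaining = 100 − 43.24138 = 56.75862 mL
New rate:
Rate = 12 mg/hr ÷ 1.16 mg/mL = 10.34483 mL/hr
Time remaining = 56.75862 mL ÷ 10.34483 mL/hr = 5.486667 hr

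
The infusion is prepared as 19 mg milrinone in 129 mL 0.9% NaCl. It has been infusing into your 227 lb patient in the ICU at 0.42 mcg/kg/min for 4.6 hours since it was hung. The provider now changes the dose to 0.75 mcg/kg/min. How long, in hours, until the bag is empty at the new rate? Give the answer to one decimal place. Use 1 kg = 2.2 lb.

1.5 hours

Initial rate:
Weight = 227 lb ÷ 2.2 lb/kg = 103.1818 kg
Dose = 0.42 mcg/kg/min × 103.1818 kg = 43.33636 mcg/min
43.33636 mcg/min × 60 min/hr = 2600.182 mcg/hr
Concentration = 19 mg ÷ 129 mL = 0.1472868 mg/mL = 147.2868 mcg/mL
Rate = 2600.182 mcg/hr ÷ 147.2868 mcg/mL = 17.65387 mL/hr
Volume infused so far = 17.65387 mL/hr × 4.6 hr = 81.20778 mL
Volume remaining = 129 − 81.20778 = 47.79222 mL
New rate:
Dose = 0.75 mcg/kg/min × 103.1818 kg = 77.38636 mcg/min
77.38636 mcg/min × 60 min/hr = 4643.182 mcg/hr
Rate = 4643.182 mcg/hr ÷ 147.2868 mcg/mL = 31.52476 mL/hr
Time remaining = 47.79222 mL ÷ 31.52476 mL/hr = 1.516022 hr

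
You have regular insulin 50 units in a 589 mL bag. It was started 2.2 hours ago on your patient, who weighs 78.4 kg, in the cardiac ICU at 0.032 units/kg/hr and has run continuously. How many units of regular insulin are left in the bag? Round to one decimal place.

44.5 units

Dose = 0.032 units/kg/hr × 78.4 kg = 2.5088 units/hr
Concentration = 50 units ÷ 589 mL = 0.08488964 units/mL
Rate = 2.5088 units/hr ÷ 0.08488964 units/mL = 29.55366 mL/hr
Volume infused = 29.55366 mL/hr × 2.2 hr = 65.01806 mL
Volume remaining = 589 − 65.01806 = 523.9819 mL
Drug remaining = 523.9819 mL × 0.08488964 units/mL = 44.48064 units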